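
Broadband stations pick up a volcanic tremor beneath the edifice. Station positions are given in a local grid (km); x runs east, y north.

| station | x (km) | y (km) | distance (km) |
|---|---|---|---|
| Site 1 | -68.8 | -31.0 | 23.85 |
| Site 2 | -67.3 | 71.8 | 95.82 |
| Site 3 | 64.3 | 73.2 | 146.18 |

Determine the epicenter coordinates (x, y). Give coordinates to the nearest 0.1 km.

x ≈ -46.8 km, y ≈ -21.8 km

Circle about each station: (x + 68.8)² + (y + 31.0)² = 23.85²; (x + 67.3)² + (y − 71.8)² = 95.82²; (x − 64.3)² + (y − 73.2)² = 146.18².
Subtracting pairs of circle equations eliminates x²+y² and gives linear equations (the radical axes):
3.0 x + 205.6 y = -4622.56
266.2 x + 208.4 y = -17001.48
Solving the 2×2 system: x ≈ -46.8, y ≈ -21.8 km.
Check against Site 1 (with the unrounded x, y): √((x + 68.8)²+(y + 31.0)²) = 23.85 ≈ 23.85 km. ✓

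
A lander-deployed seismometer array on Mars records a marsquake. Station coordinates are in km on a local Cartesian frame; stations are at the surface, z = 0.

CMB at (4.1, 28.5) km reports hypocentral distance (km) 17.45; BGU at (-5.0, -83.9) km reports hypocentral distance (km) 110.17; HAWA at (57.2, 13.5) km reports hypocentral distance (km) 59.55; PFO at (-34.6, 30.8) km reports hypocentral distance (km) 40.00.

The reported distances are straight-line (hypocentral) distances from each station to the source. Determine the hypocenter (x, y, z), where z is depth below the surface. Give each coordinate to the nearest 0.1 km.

Each station gives a sphere (x−x_i)² + (y−y_i)² + z² = d_i² (stations at z=0).
Subtracting the CMB sphere from BGU and HAWA: z² cancels, leaving linear equations in x and y:
-18.2 x − 224.8 y = -5597.78
106.2 x − 30.0 y = -616.67
Solving: x ≈ 1.200, y ≈ 24.804 km (keep extra digits for the depth step; rounded: 1.2, 24.8).
Then from the CMB sphere: z² = 17.45² − (x − 4.1)² − (y − 28.5)² with x = 1.200, y = 24.804, so z ≈ 16.806 ≈ 16.8 km.
Check against PFO (with the unrounded solution): distance 40.00 ≈ 40.00 km. ✓

x ≈ 1.2 km, y ≈ 24.8 km, depth ≈ 16.8 km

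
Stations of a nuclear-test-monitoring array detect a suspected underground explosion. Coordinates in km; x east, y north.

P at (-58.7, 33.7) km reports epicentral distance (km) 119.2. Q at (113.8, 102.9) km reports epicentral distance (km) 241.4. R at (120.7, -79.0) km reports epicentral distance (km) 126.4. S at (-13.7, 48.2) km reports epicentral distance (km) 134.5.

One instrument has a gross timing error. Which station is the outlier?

R

Solve using three stations at a time. Using P, Q, S (subtract circle equations pairwise → linear system) gives (x, y) ≈ (-39.0, -84.1).
Distances from that point to each station vs reported:
  P: calculated 119.5 vs reported 119.2 → residual 0.3 km
  Q: calculated 241.5 vs reported 241.4 → residual 0.1 km
  R: calculated 159.8 vs reported 126.4 → residual 33.4 km
  S: calculated 134.7 vs reported 134.5 → residual 0.2 km
P, Q, S are mutually consistent (residuals ≈ 0); R is off by 33.4 km.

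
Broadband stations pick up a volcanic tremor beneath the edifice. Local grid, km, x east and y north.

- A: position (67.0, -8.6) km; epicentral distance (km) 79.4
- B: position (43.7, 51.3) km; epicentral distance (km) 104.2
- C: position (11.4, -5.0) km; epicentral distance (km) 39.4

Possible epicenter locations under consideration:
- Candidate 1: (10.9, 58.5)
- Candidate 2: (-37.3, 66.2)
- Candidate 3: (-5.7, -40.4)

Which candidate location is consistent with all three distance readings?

For each candidate, compare |candidate − station| to the reported distance:
Candidate 1: residuals A 8.1, B 70.6, C 24.1 → max 70.6 km
Candidate 2: residuals A 48.9, B 21.8, C 46.9 → max 48.9 km
Candidate 3: residuals A 0.0, B 0.0, C 0.1 → max 0.1 km
Only Candidate 3 has all residuals ≈ 0.

Candidate 3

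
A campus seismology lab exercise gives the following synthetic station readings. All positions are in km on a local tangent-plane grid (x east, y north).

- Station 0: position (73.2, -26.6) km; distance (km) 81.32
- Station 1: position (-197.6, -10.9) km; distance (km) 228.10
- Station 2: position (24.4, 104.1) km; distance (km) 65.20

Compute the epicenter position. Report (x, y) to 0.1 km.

(25.0, 38.9)

Circle about each station: (x − 73.2)² + (y + 26.6)² = 81.32²; (x + 197.6)² + (y + 10.9)² = 228.10²; (x − 24.4)² + (y − 104.1)² = 65.20².
Subtracting pairs of circle equations eliminates x²+y² and gives linear equations (the radical axes):
-541.6 x + 31.4 y = -12317.90
-97.6 x + 261.4 y = 7728.27
Solving the 2×2 system: x ≈ 25.0, y ≈ 38.9 km.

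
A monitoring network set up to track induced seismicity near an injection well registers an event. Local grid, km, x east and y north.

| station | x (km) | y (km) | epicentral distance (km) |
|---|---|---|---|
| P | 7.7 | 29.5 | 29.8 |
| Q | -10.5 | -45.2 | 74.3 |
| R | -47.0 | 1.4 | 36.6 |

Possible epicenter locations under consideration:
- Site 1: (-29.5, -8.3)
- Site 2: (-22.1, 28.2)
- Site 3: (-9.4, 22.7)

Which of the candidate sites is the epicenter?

For each candidate, compare |candidate − station| to the reported distance:
Site 1: residuals P 23.2, Q 32.8, R 16.6 → max 32.8 km
Site 2: residuals P 0.0, Q 0.0, R 0.0 → max 0.0 km
Site 3: residuals P 11.4, Q 6.4, R 6.6 → max 11.4 km
Only Site 2 has all residuals ≈ 0.

Site 2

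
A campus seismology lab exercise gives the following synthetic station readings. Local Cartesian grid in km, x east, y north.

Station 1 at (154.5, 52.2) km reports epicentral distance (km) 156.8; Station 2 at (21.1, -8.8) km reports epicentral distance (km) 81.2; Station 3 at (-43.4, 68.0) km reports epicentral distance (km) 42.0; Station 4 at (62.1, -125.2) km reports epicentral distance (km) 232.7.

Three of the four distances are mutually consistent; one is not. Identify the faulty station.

Station 4

Solve using three stations at a time. Using Station 1, Station 2, Station 3 (subtract circle equations pairwise → linear system) gives (x, y) ≈ (-1.4, 69.2).
Distances from that point to each station vs reported:
  Station 1: calculated 156.8 vs reported 156.8 → residual 0.0 km
  Station 2: calculated 81.2 vs reported 81.2 → residual 0.0 km
  Station 3: calculated 42.0 vs reported 42.0 → residual 0.0 km
  Station 4: calculated 204.5 vs reported 232.7 → residual 28.2 km
Station 1, Station 2, Station 3 are mutually consistent (residuals ≈ 0); Station 4 is off by 28.2 km.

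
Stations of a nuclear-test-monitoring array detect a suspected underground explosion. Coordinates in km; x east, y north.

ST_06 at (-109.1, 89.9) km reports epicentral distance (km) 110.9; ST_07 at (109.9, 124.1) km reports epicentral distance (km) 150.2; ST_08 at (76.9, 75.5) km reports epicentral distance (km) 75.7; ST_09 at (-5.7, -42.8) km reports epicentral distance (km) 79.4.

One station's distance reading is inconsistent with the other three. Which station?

Solve using three stations at a time. Using ST_06, ST_07, ST_09 (subtract circle equations pairwise → linear system) gives (x, y) ≈ (-12.0, 36.3).
Distances from that point to each station vs reported:
  ST_06: calculated 110.9 vs reported 110.9 → residual 0.0 km
  ST_07: calculated 150.2 vs reported 150.2 → residual 0.0 km
  ST_08: calculated 97.1 vs reported 75.7 → residual 21.4 km
  ST_09: calculated 79.4 vs reported 79.4 → residual 0.0 km
ST_06, ST_07, ST_09 are mutually consistent (residuals ≈ 0); ST_08 is off by 21.4 km.

ST_08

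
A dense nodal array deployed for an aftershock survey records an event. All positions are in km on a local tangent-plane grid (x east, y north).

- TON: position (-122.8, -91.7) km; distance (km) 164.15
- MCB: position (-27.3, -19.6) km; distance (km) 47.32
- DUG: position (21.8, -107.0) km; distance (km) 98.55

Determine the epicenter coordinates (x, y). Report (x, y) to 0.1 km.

Circle about each station: (x + 122.8)² + (y + 91.7)² = 164.15²; (x + 27.3)² + (y + 19.6)² = 47.32²; (x − 21.8)² + (y + 107.0)² = 98.55².
Subtracting the TON equation from the MCB and DUG equations removes the quadratic terms:
191.0 x + 144.2 y = 2346.76
289.2 x − 30.6 y = 5668.63
Solving the 2×2 system: x ≈ 18.7, y ≈ -8.5 km.

18.7 km east, -8.5 km north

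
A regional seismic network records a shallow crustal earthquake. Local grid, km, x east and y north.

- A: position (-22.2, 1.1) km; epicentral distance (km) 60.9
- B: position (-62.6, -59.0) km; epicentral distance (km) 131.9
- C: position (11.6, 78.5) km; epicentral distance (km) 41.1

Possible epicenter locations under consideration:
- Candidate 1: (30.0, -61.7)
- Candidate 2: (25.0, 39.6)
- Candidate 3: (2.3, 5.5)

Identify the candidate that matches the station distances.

For each candidate, compare |candidate − station| to the reported distance:
Candidate 1: residuals A 20.8, B 39.3, C 100.3 → max 100.3 km
Candidate 2: residuals A 0.0, B 0.0, C 0.0 → max 0.0 km
Candidate 3: residuals A 36.0, B 40.4, C 32.5 → max 40.4 km
Only Candidate 2 has all residuals ≈ 0.

Candidate 2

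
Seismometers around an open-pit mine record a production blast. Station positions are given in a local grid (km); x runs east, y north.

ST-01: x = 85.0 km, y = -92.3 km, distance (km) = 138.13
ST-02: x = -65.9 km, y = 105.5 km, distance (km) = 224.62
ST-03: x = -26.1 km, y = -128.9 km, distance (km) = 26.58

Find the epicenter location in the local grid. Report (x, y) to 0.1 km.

x ≈ -50.6 km, y ≈ -118.6 km

Circle about each station: (x − 85.0)² + (y + 92.3)² = 138.13²; (x + 65.9)² + (y − 105.5)² = 224.62²; (x + 26.1)² + (y + 128.9)² = 26.58².
Subtracting pairs of circle equations eliminates x²+y² and gives linear equations (the radical axes):
-301.8 x + 395.6 y = -31645.48
-222.2 x − 73.2 y = 19925.53
Solving the 2×2 system: x ≈ -50.6, y ≈ -118.6 km.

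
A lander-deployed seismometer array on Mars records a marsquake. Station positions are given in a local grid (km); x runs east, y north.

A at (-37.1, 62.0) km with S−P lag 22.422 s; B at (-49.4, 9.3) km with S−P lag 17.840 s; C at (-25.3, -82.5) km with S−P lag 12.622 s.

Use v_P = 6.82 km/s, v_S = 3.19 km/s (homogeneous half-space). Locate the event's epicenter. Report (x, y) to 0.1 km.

41.5 km east, -47.0 km north

Distance from S−P lag: d = Δt · v_P v_S / (v_P − v_S) = Δt · (6.82·3.19)/(6.82−3.19) ≈ 5.9933·Δt.
So d_A = 134.38, d_B = 106.92, d_C = 75.65 km.
Circle about each station: (x + 37.1)² + (y − 62.0)² = 134.38²; (x + 49.4)² + (y − 9.3)² = 106.92²; (x + 25.3)² + (y + 82.5)² = 75.65².
Subtracting pairs of circle equations eliminates x²+y² and gives linear equations (the radical axes):
-24.6 x − 105.4 y = 3932.54
23.6 x − 289.0 y = 14560.99
Solving the 2×2 system: x ≈ 41.5, y ≈ -47.0 km.
Check against A (with the unrounded x, y): √((x + 37.1)²+(y − 62.0)²) = 134.38 ≈ 134.38 km. ✓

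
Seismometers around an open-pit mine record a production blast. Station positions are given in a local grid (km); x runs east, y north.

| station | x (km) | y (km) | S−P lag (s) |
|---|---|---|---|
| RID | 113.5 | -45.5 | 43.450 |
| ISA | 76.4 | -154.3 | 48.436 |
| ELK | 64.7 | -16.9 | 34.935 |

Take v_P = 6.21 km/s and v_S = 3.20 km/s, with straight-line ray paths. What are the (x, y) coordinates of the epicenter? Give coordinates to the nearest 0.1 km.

Distance from S−P lag: d = Δt · v_P v_S / (v_P − v_S) = Δt · (6.21·3.20)/(6.21−3.20) ≈ 6.6020·Δt.
So d_RID = 286.86, d_ISA = 319.77, d_ELK = 230.64 km.
Circle about each station: (x − 113.5)² + (y + 45.5)² = 286.86²; (x − 76.4)² + (y + 154.3)² = 319.77²; (x − 64.7)² + (y + 16.9)² = 230.64².
Subtracting the RID equation from the ISA and ELK equations removes the quadratic terms:
-74.2 x − 217.6 y = -5271.24
-97.6 x + 57.2 y = 18613.05
Solving the 2×2 system: x ≈ -147.1, y ≈ 74.4 km.

-147.1 km east, 74.4 km north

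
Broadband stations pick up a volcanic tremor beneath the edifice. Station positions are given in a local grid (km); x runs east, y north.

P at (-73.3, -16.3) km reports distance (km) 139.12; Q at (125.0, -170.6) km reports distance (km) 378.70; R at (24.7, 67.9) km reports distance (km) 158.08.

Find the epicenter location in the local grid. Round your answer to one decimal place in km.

(-127.1, 112.0)

Circle about each station: (x + 73.3)² + (y + 16.3)² = 139.12²; (x − 125.0)² + (y + 170.6)² = 378.70²; (x − 24.7)² + (y − 67.9)² = 158.08².
Subtracting pairs of circle equations eliminates x²+y² and gives linear equations (the radical axes):
396.6 x − 308.6 y = -84968.54
196.0 x + 168.4 y = -6052.99
Solving the 2×2 system: x ≈ -127.1, y ≈ 112.0 km.
Check against P (with the unrounded x, y): √((x + 73.3)²+(y + 16.3)²) = 139.11 ≈ 139.12 km. ✓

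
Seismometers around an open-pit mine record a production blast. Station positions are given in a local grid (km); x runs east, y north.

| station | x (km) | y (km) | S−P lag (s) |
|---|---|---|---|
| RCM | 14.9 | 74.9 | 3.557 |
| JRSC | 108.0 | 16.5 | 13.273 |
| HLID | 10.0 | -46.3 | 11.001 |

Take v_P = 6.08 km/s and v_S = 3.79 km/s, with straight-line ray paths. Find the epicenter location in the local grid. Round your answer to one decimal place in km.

(-18.0, 60.8)

Distance from S−P lag: d = Δt · v_P v_S / (v_P − v_S) = Δt · (6.08·3.79)/(6.08−3.79) ≈ 10.0625·Δt.
So d_RCM = 35.79, d_JRSC = 133.56, d_HLID = 110.70 km.
Circle about each station: (x − 14.9)² + (y − 74.9)² = 35.79²; (x − 108.0)² + (y − 16.5)² = 133.56²; (x − 10.0)² + (y + 46.3)² = 110.70².
Subtracting the RCM equation from the JRSC and HLID equations removes the quadratic terms:
186.2 x − 116.8 y = -10453.12
-9.8 x − 242.4 y = -14561.90
Solving the 2×2 system: x ≈ -18.0, y ≈ 60.8 km.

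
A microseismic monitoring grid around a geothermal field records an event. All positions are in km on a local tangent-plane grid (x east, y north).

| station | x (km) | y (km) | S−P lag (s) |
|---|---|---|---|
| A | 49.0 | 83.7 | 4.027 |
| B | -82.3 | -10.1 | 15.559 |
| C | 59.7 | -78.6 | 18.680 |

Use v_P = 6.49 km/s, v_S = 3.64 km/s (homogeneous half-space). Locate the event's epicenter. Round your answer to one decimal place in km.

18.3 km east, 70.6 km north

Distance from S−P lag: d = Δt · v_P v_S / (v_P − v_S) = Δt · (6.49·3.64)/(6.49−3.64) ≈ 8.2890·Δt.
So d_A = 33.38, d_B = 128.97, d_C = 154.84 km.
Circle about each station: (x − 49.0)² + (y − 83.7)² = 33.38²; (x + 82.3)² + (y + 10.1)² = 128.97²; (x − 59.7)² + (y + 78.6)² = 154.84².
Subtracting the A equation from the B and C equations removes the quadratic terms:
-262.6 x − 187.6 y = -18050.43
21.4 x − 324.6 y = -22525.84
Solving the 2×2 system: x ≈ 18.3, y ≈ 70.6 km.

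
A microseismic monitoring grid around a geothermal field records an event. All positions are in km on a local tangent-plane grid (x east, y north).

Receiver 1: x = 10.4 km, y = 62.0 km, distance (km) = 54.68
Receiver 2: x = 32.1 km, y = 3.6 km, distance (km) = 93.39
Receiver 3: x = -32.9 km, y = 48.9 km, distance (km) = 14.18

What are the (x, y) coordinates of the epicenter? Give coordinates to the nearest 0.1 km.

Circle about each station: (x − 10.4)² + (y − 62.0)² = 54.68²; (x − 32.1)² + (y − 3.6)² = 93.39²; (x + 32.9)² + (y − 48.9)² = 14.18².
Subtracting the Receiver 1 equation from the Receiver 2 and Receiver 3 equations removes the quadratic terms:
43.4 x − 116.8 y = -8640.58
-86.6 x − 26.2 y = 2310.29
Solving the 2×2 system: x ≈ -44.1, y ≈ 57.6 km.

-44.1 km east, 57.6 km north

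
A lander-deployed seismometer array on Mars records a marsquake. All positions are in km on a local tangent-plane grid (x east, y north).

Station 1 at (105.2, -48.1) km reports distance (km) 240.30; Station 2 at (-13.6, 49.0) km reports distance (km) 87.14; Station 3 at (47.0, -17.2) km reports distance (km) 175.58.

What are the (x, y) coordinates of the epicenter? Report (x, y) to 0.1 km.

Circle about each station: (x − 105.2)² + (y + 48.1)² = 240.30²; (x + 13.6)² + (y − 49.0)² = 87.14²; (x − 47.0)² + (y + 17.2)² = 175.58².
Subtracting pairs of circle equations eliminates x²+y² and gives linear equations (the radical axes):
-237.6 x + 194.2 y = 39356.02
-116.4 x + 61.8 y = 16039.94
Solving the 2×2 system: x ≈ -86.2, y ≈ 97.2 km.

-86.2 km east, 97.2 km north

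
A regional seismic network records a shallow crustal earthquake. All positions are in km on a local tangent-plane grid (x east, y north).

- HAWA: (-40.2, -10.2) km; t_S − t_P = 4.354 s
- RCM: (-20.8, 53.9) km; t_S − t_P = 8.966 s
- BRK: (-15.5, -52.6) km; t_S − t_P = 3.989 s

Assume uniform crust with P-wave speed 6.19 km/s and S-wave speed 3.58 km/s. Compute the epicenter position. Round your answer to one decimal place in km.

Distance from S−P lag: d = Δt · v_P v_S / (v_P − v_S) = Δt · (6.19·3.58)/(6.19−3.58) ≈ 8.4905·Δt.
So d_HAWA = 36.97, d_RCM = 76.13, d_BRK = 33.87 km.
Circle about each station: (x + 40.2)² + (y + 10.2)² = 36.97²; (x + 20.8)² + (y − 53.9)² = 76.13²; (x + 15.5)² + (y + 52.6)² = 33.87².
Subtracting the HAWA equation from the RCM and BRK equations removes the quadratic terms:
38.8 x + 128.2 y = -2811.23
49.4 x − 84.8 y = 1506.53
Solving the 2×2 system: x ≈ -4.7, y ≈ -20.5 km.
Check against HAWA (with the unrounded x, y): √((x + 40.2)²+(y + 10.2)²) = 36.96 ≈ 36.97 km. ✓

(-4.7, -20.5)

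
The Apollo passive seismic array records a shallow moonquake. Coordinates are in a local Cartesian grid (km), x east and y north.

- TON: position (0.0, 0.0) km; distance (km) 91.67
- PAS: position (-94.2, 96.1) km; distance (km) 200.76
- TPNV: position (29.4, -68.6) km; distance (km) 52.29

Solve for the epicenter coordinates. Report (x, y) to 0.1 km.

Circle about each station: x² + y² = 91.67²; (x + 94.2)² + (y − 96.1)² = 200.76²; (x − 29.4)² + (y + 68.6)² = 52.29².
Subtracting the TON equation from the PAS and TPNV equations removes the quadratic terms:
-188.4 x + 192.2 y = -13792.34
58.8 x − 137.2 y = 11239.46
Solving the 2×2 system: x ≈ -18.4, y ≈ -89.8 km.

(-18.4, -89.8)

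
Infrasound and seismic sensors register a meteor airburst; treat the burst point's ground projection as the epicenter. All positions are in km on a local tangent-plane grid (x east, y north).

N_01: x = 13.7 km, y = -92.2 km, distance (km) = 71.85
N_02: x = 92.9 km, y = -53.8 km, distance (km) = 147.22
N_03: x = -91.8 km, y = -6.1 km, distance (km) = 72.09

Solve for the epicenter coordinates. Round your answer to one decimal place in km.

-53.7 km east, -67.3 km north

Circle about each station: (x − 13.7)² + (y + 92.2)² = 71.85²; (x − 92.9)² + (y + 53.8)² = 147.22²; (x + 91.8)² + (y + 6.1)² = 72.09².
Subtracting the N_01 equation from the N_02 and N_03 equations removes the quadratic terms:
158.4 x + 76.8 y = -13674.99
-211.0 x + 172.2 y = -258.63
Solving the 2×2 system: x ≈ -53.7, y ≈ -67.3 km.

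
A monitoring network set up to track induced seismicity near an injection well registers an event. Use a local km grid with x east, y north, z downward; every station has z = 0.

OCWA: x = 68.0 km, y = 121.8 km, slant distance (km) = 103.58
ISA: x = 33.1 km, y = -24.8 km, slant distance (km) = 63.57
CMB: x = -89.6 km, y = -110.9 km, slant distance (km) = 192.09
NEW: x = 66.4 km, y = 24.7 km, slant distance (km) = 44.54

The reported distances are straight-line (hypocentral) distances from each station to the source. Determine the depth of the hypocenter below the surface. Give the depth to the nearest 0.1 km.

Each station gives a sphere (x−x_i)² + (y−y_i)² + z² = d_i² (stations at z=0).
Subtracting the OCWA sphere from ISA and CMB: z² cancels, leaving linear equations in x and y:
-69.8 x − 293.2 y = -11060.92
-315.2 x − 465.4 y = -25302.02
Solving: x ≈ 37.890, y ≈ 28.705 km (keep extra digits for the depth step; rounded: 37.9, 28.7).
Then from the OCWA sphere: z² = 103.58² − (x − 68.0)² − (y − 121.8)² with x = 37.890, y = 28.705, so z ≈ 33.993 ≈ 34.0 km.
Check against NEW (with the unrounded solution): distance 44.55 ≈ 44.54 km. ✓

z ≈ 34.0 km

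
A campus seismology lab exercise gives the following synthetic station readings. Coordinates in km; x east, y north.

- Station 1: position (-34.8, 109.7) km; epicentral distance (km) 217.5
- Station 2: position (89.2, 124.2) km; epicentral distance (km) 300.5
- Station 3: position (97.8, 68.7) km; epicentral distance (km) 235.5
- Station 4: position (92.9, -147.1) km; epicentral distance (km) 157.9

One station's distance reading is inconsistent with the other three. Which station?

Station 2

Solve using three stations at a time. Using Station 1, Station 3, Station 4 (subtract circle equations pairwise → linear system) gives (x, y) ≈ (-59.7, -106.4).
Distances from that point to each station vs reported:
  Station 1: calculated 217.5 vs reported 217.5 → residual 0.0 km
  Station 2: calculated 274.5 vs reported 300.5 → residual 26.0 km
  Station 3: calculated 235.5 vs reported 235.5 → residual 0.0 km
  Station 4: calculated 158.0 vs reported 157.9 → residual 0.1 km
Station 1, Station 3, Station 4 are mutually consistent (residuals ≈ 0); Station 2 is off by 26.0 km.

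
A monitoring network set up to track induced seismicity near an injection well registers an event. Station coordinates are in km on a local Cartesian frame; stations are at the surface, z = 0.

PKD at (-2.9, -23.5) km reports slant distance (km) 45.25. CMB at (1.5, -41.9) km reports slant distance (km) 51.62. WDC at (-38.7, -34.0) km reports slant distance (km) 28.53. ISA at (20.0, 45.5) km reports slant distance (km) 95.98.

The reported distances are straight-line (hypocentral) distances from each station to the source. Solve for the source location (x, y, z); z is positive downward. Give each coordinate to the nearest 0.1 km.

Each station gives a sphere (x−x_i)² + (y−y_i)² + z² = d_i² (stations at z=0).
Subtracting the PKD sphere from CMB and WDC: z² cancels, leaving linear equations in x and y:
8.8 x − 36.8 y = 580.14
-71.6 x − 21.0 y = 3326.63
Solving: x ≈ -39.096, y ≈ -25.114 km (keep extra digits for the depth step; rounded: -39.1, -25.1).
Then from the PKD sphere: z² = 45.25² − (x + 2.9)² − (y + 23.5)² with x = -39.096, y = -25.114, so z ≈ 27.107 ≈ 27.1 km.

(-39.1, -25.1, 27.1)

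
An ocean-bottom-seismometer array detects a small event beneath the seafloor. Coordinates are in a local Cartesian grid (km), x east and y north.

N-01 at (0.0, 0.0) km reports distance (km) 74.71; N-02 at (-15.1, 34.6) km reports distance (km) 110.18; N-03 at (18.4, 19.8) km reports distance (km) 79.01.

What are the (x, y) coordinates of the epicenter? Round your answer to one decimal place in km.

(55.6, -49.9)

Circle about each station: x² + y² = 74.71²; (x + 15.1)² + (y − 34.6)² = 110.18²; (x − 18.4)² + (y − 19.8)² = 79.01².
Subtracting the N-01 equation from the N-02 and N-03 equations removes the quadratic terms:
-30.2 x + 69.2 y = -5132.88
36.8 x + 39.6 y = 69.60
Solving the 2×2 system: x ≈ 55.6, y ≈ -49.9 km.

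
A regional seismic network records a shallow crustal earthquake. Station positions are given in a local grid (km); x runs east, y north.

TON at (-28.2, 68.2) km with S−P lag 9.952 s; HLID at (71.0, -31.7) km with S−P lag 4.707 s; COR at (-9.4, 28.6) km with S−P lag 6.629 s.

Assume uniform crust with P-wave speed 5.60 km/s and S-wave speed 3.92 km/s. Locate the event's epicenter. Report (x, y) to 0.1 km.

14.0 km east, -54.8 km north

Distance from S−P lag: d = Δt · v_P v_S / (v_P − v_S) = Δt · (5.60·3.92)/(5.60−3.92) ≈ 13.0667·Δt.
So d_TON = 130.04, d_HLID = 61.50, d_COR = 86.62 km.
Circle about each station: (x + 28.2)² + (y − 68.2)² = 130.04²; (x − 71.0)² + (y + 31.7)² = 61.50²; (x + 9.4)² + (y − 28.6)² = 86.62².
Subtracting the TON equation from the HLID and COR equations removes the quadratic terms:
198.4 x − 199.8 y = 13727.56
37.6 x − 79.2 y = 4867.22
Solving the 2×2 system: x ≈ 14.0, y ≈ -54.8 km.
Check against TON (with the unrounded x, y): √((x + 28.2)²+(y − 68.2)²) = 130.05 ≈ 130.04 km. ✓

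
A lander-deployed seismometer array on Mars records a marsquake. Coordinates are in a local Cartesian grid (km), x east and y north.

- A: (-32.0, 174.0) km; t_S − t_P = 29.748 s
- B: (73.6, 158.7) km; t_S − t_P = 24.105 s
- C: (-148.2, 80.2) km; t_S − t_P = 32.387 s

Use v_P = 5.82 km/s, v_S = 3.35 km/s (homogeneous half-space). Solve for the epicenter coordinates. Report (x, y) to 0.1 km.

Distance from S−P lag: d = Δt · v_P v_S / (v_P − v_S) = Δt · (5.82·3.35)/(5.82−3.35) ≈ 7.8935·Δt.
So d_A = 234.82, d_B = 190.27, d_C = 255.65 km.
Circle about each station: (x + 32.0)² + (y − 174.0)² = 234.82²; (x − 73.6)² + (y − 158.7)² = 190.27²; (x + 148.2)² + (y − 80.2)² = 255.65².
Subtracting the A equation from the B and C equations removes the quadratic terms:
211.2 x − 30.6 y = 18240.41
-232.4 x − 187.6 y = -13121.21
Solving the 2×2 system: x ≈ 81.8, y ≈ -31.4 km.
Check against A (with the unrounded x, y): √((x + 32.0)²+(y − 174.0)²) = 234.83 ≈ 234.82 km. ✓

81.8 km east, -31.4 km north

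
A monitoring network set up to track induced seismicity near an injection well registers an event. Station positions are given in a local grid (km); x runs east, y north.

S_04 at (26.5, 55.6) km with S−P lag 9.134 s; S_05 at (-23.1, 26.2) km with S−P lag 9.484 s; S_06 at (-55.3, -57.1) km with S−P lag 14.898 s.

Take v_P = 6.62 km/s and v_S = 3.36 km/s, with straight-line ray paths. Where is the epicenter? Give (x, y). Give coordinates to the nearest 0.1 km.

32.8 km east, -6.4 km north

Distance from S−P lag: d = Δt · v_P v_S / (v_P − v_S) = Δt · (6.62·3.36)/(6.62−3.36) ≈ 6.8231·Δt.
So d_S_04 = 62.32, d_S_05 = 64.71, d_S_06 = 101.65 km.
Circle about each station: (x − 26.5)² + (y − 55.6)² = 62.32²; (x + 23.1)² + (y − 26.2)² = 64.71²; (x + 55.3)² + (y + 57.1)² = 101.65².
Subtracting pairs of circle equations eliminates x²+y² and gives linear equations (the radical axes):
-99.2 x − 58.8 y = -2877.16
-163.6 x − 225.4 y = -3924.05
Solving the 2×2 system: x ≈ 32.8, y ≈ -6.4 km.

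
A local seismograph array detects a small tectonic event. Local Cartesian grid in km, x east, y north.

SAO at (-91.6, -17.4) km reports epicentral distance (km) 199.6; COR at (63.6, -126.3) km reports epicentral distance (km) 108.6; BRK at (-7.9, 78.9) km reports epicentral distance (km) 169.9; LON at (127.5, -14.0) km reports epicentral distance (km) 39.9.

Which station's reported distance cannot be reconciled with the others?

Solve using three stations at a time. Using SAO, BRK, LON (subtract circle equations pairwise → linear system) gives (x, y) ≈ (105.7, -47.4).
Distances from that point to each station vs reported:
  SAO: calculated 199.6 vs reported 199.6 → residual 0.0 km
  COR: calculated 89.4 vs reported 108.6 → residual 19.2 km
  BRK: calculated 169.9 vs reported 169.9 → residual 0.0 km
  LON: calculated 39.9 vs reported 39.9 → residual 0.0 km
SAO, BRK, LON are mutually consistent (residuals ≈ 0); COR is off by 19.2 km.

COR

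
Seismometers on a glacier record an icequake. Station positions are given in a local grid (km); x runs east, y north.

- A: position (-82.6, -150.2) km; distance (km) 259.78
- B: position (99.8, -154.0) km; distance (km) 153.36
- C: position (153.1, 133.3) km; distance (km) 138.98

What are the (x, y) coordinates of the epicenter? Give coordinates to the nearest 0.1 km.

x ≈ 132.2 km, y ≈ -4.1 km

Circle about each station: (x + 82.6)² + (y + 150.2)² = 259.78²; (x − 99.8)² + (y + 154.0)² = 153.36²; (x − 153.1)² + (y − 133.3)² = 138.98².
Subtracting pairs of circle equations eliminates x²+y² and gives linear equations (the radical axes):
364.8 x − 7.6 y = 48259.60
471.4 x + 567.0 y = 59995.91
Solving the 2×2 system: x ≈ 132.2, y ≈ -4.1 km.
Check against A (with the unrounded x, y): √((x + 82.6)²+(y + 150.2)²) = 259.78 ≈ 259.78 km. ✓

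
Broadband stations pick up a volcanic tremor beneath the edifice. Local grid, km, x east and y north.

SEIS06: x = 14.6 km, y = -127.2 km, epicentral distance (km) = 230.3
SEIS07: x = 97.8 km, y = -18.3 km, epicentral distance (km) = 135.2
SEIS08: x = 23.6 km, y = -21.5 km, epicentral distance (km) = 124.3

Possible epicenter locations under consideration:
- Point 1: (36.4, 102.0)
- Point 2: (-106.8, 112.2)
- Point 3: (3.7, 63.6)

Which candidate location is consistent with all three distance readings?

For each candidate, compare |candidate − station| to the reported distance:
Point 1: residuals SEIS06 0.1, SEIS07 0.1, SEIS08 0.1 → max 0.1 km
Point 2: residuals SEIS06 38.1, SEIS07 107.5, SEIS08 62.5 → max 107.5 km
Point 3: residuals SEIS06 39.2, SEIS07 10.5, SEIS08 36.9 → max 39.2 km
Only Point 1 has all residuals ≈ 0.

Point 1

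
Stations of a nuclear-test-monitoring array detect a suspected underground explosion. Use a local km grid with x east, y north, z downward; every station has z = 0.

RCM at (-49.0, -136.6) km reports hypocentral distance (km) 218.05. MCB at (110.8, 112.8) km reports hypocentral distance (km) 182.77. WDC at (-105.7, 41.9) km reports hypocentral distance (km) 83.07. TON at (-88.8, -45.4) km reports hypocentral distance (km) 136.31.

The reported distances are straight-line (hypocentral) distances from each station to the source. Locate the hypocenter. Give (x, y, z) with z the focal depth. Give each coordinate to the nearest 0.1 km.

Each station gives a sphere (x−x_i)² + (y−y_i)² + z² = d_i² (stations at z=0).
Subtracting the RCM sphere from MCB and WDC: z² cancels, leaving linear equations in x and y:
319.6 x + 498.8 y = 18080.85
-113.4 x + 357.0 y = 32512.72
Solving: x ≈ -57.204, y ≈ 72.901 km (keep extra digits for the depth step; rounded: -57.2, 72.9).
Then from the RCM sphere: z² = 218.05² − (x + 49.0)² − (y + 136.6)² with x = -57.204, y = 72.901, so z ≈ 59.898 ≈ 59.9 km.

(-57.2, 72.9, 59.9)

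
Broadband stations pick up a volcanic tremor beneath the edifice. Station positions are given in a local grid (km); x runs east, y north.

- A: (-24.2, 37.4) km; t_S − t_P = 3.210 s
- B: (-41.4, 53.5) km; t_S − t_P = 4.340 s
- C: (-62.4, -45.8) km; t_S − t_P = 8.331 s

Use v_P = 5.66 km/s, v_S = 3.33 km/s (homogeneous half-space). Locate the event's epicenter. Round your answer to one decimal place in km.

Distance from S−P lag: d = Δt · v_P v_S / (v_P − v_S) = Δt · (5.66·3.33)/(5.66−3.33) ≈ 8.0892·Δt.
So d_A = 25.97, d_B = 35.11, d_C = 67.39 km.
Circle about each station: (x + 24.2)² + (y − 37.4)² = 25.97²; (x + 41.4)² + (y − 53.5)² = 35.11²; (x + 62.4)² + (y + 45.8)² = 67.39².
Subtracting the A equation from the B and C equations removes the quadratic terms:
-34.4 x + 32.2 y = 2033.54
-76.4 x − 166.4 y = 140.03
Solving the 2×2 system: x ≈ -41.9, y ≈ 18.4 km.

x ≈ -41.9 km, y ≈ 18.4 km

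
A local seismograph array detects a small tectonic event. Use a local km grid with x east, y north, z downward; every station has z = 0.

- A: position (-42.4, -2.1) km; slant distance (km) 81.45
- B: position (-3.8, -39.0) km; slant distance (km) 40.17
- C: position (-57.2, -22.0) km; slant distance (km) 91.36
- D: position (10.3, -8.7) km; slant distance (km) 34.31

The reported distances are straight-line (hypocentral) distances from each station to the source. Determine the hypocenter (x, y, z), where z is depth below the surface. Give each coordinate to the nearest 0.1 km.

Each station gives a sphere (x−x_i)² + (y−y_i)² + z² = d_i² (stations at z=0).
Subtracting the A sphere from B and C: z² cancels, leaving linear equations in x and y:
77.2 x − 73.8 y = 4753.74
-29.6 x − 39.8 y = 241.12
Solving: x ≈ 32.605, y ≈ -30.307 km (keep extra digits for the depth step; rounded: 32.6, -30.3).
Then from the A sphere: z² = 81.45² − (x + 42.4)² − (y + 2.1)² with x = 32.605, y = -30.307, so z ≈ 14.585 ≈ 14.6 km.

x ≈ 32.6 km, y ≈ -30.3 km, depth ≈ 14.6 km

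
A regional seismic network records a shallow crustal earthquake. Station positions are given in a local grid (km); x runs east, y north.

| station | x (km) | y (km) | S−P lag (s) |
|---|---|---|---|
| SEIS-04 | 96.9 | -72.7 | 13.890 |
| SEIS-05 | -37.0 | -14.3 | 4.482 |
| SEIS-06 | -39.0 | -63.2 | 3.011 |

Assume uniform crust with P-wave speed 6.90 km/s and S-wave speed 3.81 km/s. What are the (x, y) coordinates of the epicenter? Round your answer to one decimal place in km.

Distance from S−P lag: d = Δt · v_P v_S / (v_P − v_S) = Δt · (6.90·3.81)/(6.90−3.81) ≈ 8.5078·Δt.
So d_SEIS-04 = 118.17, d_SEIS-05 = 38.13, d_SEIS-06 = 25.62 km.
Circle about each station: (x − 96.9)² + (y + 72.7)² = 118.17²; (x + 37.0)² + (y + 14.3)² = 38.13²; (x + 39.0)² + (y + 63.2)² = 25.62².
Subtracting the SEIS-04 equation from the SEIS-05 and SEIS-06 equations removes the quadratic terms:
-267.8 x + 116.8 y = -591.16
-271.8 x + 19.0 y = 4148.10
Solving the 2×2 system: x ≈ -18.6, y ≈ -47.7 km.

(-18.6, -47.7)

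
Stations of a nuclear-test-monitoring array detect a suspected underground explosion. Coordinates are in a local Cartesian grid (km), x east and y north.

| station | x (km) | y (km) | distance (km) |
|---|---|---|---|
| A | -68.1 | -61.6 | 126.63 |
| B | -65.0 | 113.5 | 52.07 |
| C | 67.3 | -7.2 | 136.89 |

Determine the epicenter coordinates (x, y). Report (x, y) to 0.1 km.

Circle about each station: (x + 68.1)² + (y + 61.6)² = 126.63²; (x + 65.0)² + (y − 113.5)² = 52.07²; (x − 67.3)² + (y + 7.2)² = 136.89².
Subtracting the A equation from the B and C equations removes the quadratic terms:
6.2 x + 350.2 y = 21998.95
270.8 x + 108.8 y = -6554.76
Solving the 2×2 system: x ≈ -49.8, y ≈ 63.7 km.

x ≈ -49.8 km, y ≈ 63.7 km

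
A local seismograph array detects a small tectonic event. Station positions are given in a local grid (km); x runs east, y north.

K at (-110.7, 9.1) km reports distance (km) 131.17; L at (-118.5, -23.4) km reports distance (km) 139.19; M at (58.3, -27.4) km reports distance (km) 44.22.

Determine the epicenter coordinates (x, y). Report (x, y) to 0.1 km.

19.6 km east, -6.0 km north

Circle about each station: (x + 110.7)² + (y − 9.1)² = 131.17²; (x + 118.5)² + (y + 23.4)² = 139.19²; (x − 58.3)² + (y + 27.4)² = 44.22².
Subtracting pairs of circle equations eliminates x²+y² and gives linear equations (the radical axes):
-15.6 x − 65.0 y = 84.22
338.0 x − 73.0 y = 7062.51
Solving the 2×2 system: x ≈ 19.6, y ≈ -6.0 km.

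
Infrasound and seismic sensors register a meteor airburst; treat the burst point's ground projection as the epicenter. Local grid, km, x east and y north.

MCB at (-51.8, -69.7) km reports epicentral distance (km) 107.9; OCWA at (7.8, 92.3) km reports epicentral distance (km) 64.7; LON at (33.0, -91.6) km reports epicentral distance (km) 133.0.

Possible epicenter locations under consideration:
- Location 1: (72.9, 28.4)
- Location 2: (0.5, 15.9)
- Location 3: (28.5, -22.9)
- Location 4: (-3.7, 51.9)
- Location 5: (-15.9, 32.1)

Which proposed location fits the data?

For each candidate, compare |candidate − station| to the reported distance:
Location 1: residuals MCB 50.8, OCWA 26.5, LON 6.5 → max 50.8 km
Location 2: residuals MCB 7.6, OCWA 12.0, LON 20.7 → max 20.7 km
Location 3: residuals MCB 15.0, OCWA 52.3, LON 64.2 → max 64.2 km
Location 4: residuals MCB 22.9, OCWA 22.7, LON 15.1 → max 22.9 km
Location 5: residuals MCB 0.0, OCWA 0.0, LON 0.0 → max 0.0 km
Only Location 5 has all residuals ≈ 0.

Location 5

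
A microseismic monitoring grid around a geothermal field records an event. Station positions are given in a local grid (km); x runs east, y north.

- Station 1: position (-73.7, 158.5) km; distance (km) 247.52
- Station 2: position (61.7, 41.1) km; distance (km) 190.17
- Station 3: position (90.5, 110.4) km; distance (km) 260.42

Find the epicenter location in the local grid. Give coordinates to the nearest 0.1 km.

Circle about each station: (x + 73.7)² + (y − 158.5)² = 247.52²; (x − 61.7)² + (y − 41.1)² = 190.17²; (x − 90.5)² + (y − 110.4)² = 260.42².
Subtracting pairs of circle equations eliminates x²+y² and gives linear equations (the radical axes):
270.8 x − 234.8 y = 43.68
328.4 x − 96.2 y = -16727.96
Solving the 2×2 system: x ≈ -77.0, y ≈ -89.0 km.

(-77.0, -89.0)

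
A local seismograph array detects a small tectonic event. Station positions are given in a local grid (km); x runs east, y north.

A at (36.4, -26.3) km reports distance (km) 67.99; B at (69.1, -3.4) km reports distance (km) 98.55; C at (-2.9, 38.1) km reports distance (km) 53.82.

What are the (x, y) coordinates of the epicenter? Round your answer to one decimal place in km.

-29.3 km east, -8.8 km north

Circle about each station: (x − 36.4)² + (y + 26.3)² = 67.99²; (x − 69.1)² + (y + 3.4)² = 98.55²; (x + 2.9)² + (y − 38.1)² = 53.82².
Subtracting the A equation from the B and C equations removes the quadratic terms:
65.4 x + 45.8 y = -2319.74
-78.6 x + 128.8 y = 1169.42
Solving the 2×2 system: x ≈ -29.3, y ≈ -8.8 km.
Check against A (with the unrounded x, y): √((x − 36.4)²+(y + 26.3)²) = 67.99 ≈ 67.99 km. ✓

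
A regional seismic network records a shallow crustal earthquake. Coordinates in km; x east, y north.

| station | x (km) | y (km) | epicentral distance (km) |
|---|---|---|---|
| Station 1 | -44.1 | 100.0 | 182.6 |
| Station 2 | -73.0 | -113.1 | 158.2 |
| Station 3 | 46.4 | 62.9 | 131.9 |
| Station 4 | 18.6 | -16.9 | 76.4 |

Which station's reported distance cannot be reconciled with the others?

Station 1

Solve using three stations at a time. Using Station 2, Station 3, Station 4 (subtract circle equations pairwise → linear system) gives (x, y) ≈ (77.8, -65.2).
Distances from that point to each station vs reported:
  Station 1: calculated 205.3 vs reported 182.6 → residual 22.7 km
  Station 2: calculated 158.2 vs reported 158.2 → residual 0.0 km
  Station 3: calculated 131.9 vs reported 131.9 → residual 0.0 km
  Station 4: calculated 76.4 vs reported 76.4 → residual 0.0 km
Station 2, Station 3, Station 4 are mutually consistent (residuals ≈ 0); Station 1 is off by 22.7 km.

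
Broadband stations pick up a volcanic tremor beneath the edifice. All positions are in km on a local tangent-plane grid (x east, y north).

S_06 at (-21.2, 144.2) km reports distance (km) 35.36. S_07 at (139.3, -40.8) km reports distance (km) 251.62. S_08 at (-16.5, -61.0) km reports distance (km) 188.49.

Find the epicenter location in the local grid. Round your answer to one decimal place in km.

Circle about each station: (x + 21.2)² + (y − 144.2)² = 35.36²; (x − 139.3)² + (y + 40.8)² = 251.62²; (x + 16.5)² + (y + 61.0)² = 188.49².
Subtracting pairs of circle equations eliminates x²+y² and gives linear equations (the radical axes):
321.0 x − 370.0 y = -62236.24
9.4 x − 410.4 y = -51527.98
Solving the 2×2 system: x ≈ -50.5, y ≈ 124.4 km.
Check against S_06 (with the unrounded x, y): √((x + 21.2)²+(y − 144.2)²) = 35.36 ≈ 35.36 km. ✓

(-50.5, 124.4)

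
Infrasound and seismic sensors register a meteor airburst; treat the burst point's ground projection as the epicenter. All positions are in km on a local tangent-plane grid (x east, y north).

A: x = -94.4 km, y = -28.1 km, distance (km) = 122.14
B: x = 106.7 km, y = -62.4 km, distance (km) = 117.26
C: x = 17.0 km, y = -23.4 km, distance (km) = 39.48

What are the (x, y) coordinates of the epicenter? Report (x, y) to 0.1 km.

Circle about each station: (x + 94.4)² + (y + 28.1)² = 122.14²; (x − 106.7)² + (y + 62.4)² = 117.26²; (x − 17.0)² + (y + 23.4)² = 39.48².
Subtracting the A equation from the B and C equations removes the quadratic terms:
402.2 x − 68.6 y = 6745.95
222.8 x + 9.4 y = 4495.10
Solving the 2×2 system: x ≈ 19.5, y ≈ 16.0 km.

(19.5, 16.0)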